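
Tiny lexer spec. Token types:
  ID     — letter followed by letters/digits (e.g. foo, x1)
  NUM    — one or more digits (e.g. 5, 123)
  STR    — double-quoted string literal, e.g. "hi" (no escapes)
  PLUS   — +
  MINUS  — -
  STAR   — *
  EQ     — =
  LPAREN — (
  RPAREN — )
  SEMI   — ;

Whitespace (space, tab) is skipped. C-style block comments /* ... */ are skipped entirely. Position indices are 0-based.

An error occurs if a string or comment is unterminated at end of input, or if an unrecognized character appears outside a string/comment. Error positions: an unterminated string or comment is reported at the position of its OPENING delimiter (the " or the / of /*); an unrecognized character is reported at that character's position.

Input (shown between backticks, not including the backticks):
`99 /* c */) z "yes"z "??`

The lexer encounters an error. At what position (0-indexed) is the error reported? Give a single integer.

pos=0: emit NUM '99' (now at pos=2)
pos=3: enter COMMENT mode (saw '/*')
exit COMMENT mode (now at pos=10)
pos=10: emit RPAREN ')'
pos=12: emit ID 'z' (now at pos=13)
pos=14: enter STRING mode
pos=14: emit STR "yes" (now at pos=19)
pos=19: emit ID 'z' (now at pos=20)
pos=21: enter STRING mode
pos=21: ERROR — unterminated string

Answer: 21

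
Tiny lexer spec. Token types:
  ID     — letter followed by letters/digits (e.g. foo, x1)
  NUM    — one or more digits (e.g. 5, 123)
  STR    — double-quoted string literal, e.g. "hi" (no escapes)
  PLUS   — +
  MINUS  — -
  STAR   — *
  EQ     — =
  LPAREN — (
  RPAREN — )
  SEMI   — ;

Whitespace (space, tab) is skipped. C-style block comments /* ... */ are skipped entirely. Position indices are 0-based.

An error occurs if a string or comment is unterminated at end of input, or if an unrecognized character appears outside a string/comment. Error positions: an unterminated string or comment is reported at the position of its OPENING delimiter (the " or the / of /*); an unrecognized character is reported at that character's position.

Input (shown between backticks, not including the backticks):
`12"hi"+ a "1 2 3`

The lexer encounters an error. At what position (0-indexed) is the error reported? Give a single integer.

pos=0: emit NUM '12' (now at pos=2)
pos=2: enter STRING mode
pos=2: emit STR "hi" (now at pos=6)
pos=6: emit PLUS '+'
pos=8: emit ID 'a' (now at pos=9)
pos=10: enter STRING mode
pos=10: ERROR — unterminated string

Answer: 10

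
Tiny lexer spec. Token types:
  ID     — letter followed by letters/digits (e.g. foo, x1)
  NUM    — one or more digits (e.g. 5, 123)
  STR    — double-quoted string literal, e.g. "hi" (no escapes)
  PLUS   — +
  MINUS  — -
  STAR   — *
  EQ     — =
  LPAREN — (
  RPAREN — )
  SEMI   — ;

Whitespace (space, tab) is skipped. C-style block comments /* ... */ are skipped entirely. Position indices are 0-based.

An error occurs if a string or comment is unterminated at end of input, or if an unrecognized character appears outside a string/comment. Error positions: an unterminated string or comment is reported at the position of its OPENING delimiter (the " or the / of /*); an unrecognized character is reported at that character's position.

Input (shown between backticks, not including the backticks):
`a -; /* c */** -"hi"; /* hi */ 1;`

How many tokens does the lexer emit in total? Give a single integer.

pos=0: emit ID 'a' (now at pos=1)
pos=2: emit MINUS '-'
pos=3: emit SEMI ';'
pos=5: enter COMMENT mode (saw '/*')
exit COMMENT mode (now at pos=12)
pos=12: emit STAR '*'
pos=13: emit STAR '*'
pos=15: emit MINUS '-'
pos=16: enter STRING mode
pos=16: emit STR "hi" (now at pos=20)
pos=20: emit SEMI ';'
pos=22: enter COMMENT mode (saw '/*')
exit COMMENT mode (now at pos=30)
pos=31: emit NUM '1' (now at pos=32)
pos=32: emit SEMI ';'
DONE. 10 tokens: [ID, MINUS, SEMI, STAR, STAR, MINUS, STR, SEMI, NUM, SEMI]

Answer: 10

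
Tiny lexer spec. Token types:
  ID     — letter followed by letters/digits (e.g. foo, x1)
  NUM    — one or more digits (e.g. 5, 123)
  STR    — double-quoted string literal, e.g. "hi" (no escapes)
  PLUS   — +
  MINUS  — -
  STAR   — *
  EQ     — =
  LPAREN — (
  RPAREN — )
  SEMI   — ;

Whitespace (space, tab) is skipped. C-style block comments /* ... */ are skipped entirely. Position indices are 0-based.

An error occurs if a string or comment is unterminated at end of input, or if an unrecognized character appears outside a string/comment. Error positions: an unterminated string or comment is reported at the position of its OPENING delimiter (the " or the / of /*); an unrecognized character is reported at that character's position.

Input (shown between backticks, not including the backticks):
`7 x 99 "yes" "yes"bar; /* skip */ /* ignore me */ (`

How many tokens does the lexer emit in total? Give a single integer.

pos=0: emit NUM '7' (now at pos=1)
pos=2: emit ID 'x' (now at pos=3)
pos=4: emit NUM '99' (now at pos=6)
pos=7: enter STRING mode
pos=7: emit STR "yes" (now at pos=12)
pos=13: enter STRING mode
pos=13: emit STR "yes" (now at pos=18)
pos=18: emit ID 'bar' (now at pos=21)
pos=21: emit SEMI ';'
pos=23: enter COMMENT mode (saw '/*')
exit COMMENT mode (now at pos=33)
pos=34: enter COMMENT mode (saw '/*')
exit COMMENT mode (now at pos=49)
pos=50: emit LPAREN '('
DONE. 8 tokens: [NUM, ID, NUM, STR, STR, ID, SEMI, LPAREN]

Answer: 8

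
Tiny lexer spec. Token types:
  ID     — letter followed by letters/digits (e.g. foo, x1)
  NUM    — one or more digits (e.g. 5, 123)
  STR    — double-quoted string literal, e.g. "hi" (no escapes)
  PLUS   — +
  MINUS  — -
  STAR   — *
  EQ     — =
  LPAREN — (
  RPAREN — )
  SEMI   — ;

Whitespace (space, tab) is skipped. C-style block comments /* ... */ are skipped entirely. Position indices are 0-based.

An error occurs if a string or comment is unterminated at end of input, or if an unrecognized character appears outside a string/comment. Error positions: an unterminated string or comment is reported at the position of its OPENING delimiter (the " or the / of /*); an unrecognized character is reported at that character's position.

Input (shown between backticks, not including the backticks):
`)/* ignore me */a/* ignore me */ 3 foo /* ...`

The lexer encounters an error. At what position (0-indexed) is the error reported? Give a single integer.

pos=0: emit RPAREN ')'
pos=1: enter COMMENT mode (saw '/*')
exit COMMENT mode (now at pos=16)
pos=16: emit ID 'a' (now at pos=17)
pos=17: enter COMMENT mode (saw '/*')
exit COMMENT mode (now at pos=32)
pos=33: emit NUM '3' (now at pos=34)
pos=35: emit ID 'foo' (now at pos=38)
pos=39: enter COMMENT mode (saw '/*')
pos=39: ERROR — unterminated comment (reached EOF)

Answer: 39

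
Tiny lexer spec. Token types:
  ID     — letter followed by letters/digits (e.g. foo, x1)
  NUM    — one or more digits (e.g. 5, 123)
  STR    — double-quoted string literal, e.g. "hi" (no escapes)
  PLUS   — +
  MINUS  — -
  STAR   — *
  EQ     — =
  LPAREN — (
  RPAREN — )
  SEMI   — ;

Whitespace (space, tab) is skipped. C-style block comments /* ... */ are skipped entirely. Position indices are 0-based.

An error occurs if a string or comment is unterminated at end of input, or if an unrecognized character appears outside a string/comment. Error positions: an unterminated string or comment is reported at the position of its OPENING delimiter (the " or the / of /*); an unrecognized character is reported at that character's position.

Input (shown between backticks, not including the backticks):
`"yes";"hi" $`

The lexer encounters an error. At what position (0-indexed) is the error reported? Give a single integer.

Answer: 11

Derivation:
pos=0: enter STRING mode
pos=0: emit STR "yes" (now at pos=5)
pos=5: emit SEMI ';'
pos=6: enter STRING mode
pos=6: emit STR "hi" (now at pos=10)
pos=11: ERROR — unrecognized char '$'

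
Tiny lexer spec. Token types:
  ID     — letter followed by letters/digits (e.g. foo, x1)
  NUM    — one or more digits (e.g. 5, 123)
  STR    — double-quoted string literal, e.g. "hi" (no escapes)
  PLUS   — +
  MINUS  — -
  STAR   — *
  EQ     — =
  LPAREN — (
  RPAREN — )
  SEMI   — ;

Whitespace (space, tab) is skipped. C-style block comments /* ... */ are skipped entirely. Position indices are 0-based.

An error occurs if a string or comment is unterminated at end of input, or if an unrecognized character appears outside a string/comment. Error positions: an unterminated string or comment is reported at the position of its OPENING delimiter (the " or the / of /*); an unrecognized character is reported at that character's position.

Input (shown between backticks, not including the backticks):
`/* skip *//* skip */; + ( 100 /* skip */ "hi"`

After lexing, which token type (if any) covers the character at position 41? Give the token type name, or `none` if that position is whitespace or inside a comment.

Answer: STR

Derivation:
pos=0: enter COMMENT mode (saw '/*')
exit COMMENT mode (now at pos=10)
pos=10: enter COMMENT mode (saw '/*')
exit COMMENT mode (now at pos=20)
pos=20: emit SEMI ';'
pos=22: emit PLUS '+'
pos=24: emit LPAREN '('
pos=26: emit NUM '100' (now at pos=29)
pos=30: enter COMMENT mode (saw '/*')
exit COMMENT mode (now at pos=40)
pos=41: enter STRING mode
pos=41: emit STR "hi" (now at pos=45)
DONE. 5 tokens: [SEMI, PLUS, LPAREN, NUM, STR]
Position 41: char is '"' -> STR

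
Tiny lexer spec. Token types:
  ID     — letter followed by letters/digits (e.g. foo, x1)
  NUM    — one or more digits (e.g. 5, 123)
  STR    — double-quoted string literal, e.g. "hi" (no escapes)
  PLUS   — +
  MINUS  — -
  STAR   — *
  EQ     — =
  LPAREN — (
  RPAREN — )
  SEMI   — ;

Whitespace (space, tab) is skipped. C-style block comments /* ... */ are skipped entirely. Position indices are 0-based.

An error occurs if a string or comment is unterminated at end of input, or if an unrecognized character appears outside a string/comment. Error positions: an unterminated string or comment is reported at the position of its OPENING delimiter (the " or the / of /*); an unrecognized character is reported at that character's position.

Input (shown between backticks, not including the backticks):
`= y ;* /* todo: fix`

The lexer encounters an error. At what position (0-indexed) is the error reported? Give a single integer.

pos=0: emit EQ '='
pos=2: emit ID 'y' (now at pos=3)
pos=4: emit SEMI ';'
pos=5: emit STAR '*'
pos=7: enter COMMENT mode (saw '/*')
pos=7: ERROR — unterminated comment (reached EOF)

Answer: 7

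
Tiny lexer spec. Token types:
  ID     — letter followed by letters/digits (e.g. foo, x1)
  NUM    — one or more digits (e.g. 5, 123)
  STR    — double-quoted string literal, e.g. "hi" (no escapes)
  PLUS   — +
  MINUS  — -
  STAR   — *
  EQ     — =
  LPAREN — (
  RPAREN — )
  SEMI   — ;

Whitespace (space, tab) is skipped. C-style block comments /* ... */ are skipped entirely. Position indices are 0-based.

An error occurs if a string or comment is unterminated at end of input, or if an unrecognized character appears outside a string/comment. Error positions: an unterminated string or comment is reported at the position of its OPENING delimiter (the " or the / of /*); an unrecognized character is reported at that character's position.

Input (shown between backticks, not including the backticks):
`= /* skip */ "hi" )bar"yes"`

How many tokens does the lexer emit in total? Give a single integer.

Answer: 5

Derivation:
pos=0: emit EQ '='
pos=2: enter COMMENT mode (saw '/*')
exit COMMENT mode (now at pos=12)
pos=13: enter STRING mode
pos=13: emit STR "hi" (now at pos=17)
pos=18: emit RPAREN ')'
pos=19: emit ID 'bar' (now at pos=22)
pos=22: enter STRING mode
pos=22: emit STR "yes" (now at pos=27)
DONE. 5 tokens: [EQ, STR, RPAREN, ID, STR]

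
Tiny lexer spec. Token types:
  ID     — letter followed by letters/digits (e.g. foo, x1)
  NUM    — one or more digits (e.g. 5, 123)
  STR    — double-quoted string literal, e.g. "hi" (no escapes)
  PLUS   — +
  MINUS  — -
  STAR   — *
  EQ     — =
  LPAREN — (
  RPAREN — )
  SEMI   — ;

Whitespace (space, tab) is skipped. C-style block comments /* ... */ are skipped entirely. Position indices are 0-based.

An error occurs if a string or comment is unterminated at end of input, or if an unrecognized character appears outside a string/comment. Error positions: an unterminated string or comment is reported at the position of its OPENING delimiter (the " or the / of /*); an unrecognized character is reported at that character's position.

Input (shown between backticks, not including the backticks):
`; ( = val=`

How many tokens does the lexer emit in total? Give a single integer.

pos=0: emit SEMI ';'
pos=2: emit LPAREN '('
pos=4: emit EQ '='
pos=6: emit ID 'val' (now at pos=9)
pos=9: emit EQ '='
DONE. 5 tokens: [SEMI, LPAREN, EQ, ID, EQ]

Answer: 5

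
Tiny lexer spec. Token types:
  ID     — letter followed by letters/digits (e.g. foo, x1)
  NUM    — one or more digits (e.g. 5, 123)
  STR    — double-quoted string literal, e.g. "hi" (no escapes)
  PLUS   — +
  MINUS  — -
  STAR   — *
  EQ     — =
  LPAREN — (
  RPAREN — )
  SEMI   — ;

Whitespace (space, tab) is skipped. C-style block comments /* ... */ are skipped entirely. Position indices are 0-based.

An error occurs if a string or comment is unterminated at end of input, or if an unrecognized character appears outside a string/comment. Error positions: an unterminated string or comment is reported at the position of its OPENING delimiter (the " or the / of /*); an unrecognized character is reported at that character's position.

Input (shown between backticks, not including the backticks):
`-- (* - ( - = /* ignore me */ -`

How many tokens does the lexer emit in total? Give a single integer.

pos=0: emit MINUS '-'
pos=1: emit MINUS '-'
pos=3: emit LPAREN '('
pos=4: emit STAR '*'
pos=6: emit MINUS '-'
pos=8: emit LPAREN '('
pos=10: emit MINUS '-'
pos=12: emit EQ '='
pos=14: enter COMMENT mode (saw '/*')
exit COMMENT mode (now at pos=29)
pos=30: emit MINUS '-'
DONE. 9 tokens: [MINUS, MINUS, LPAREN, STAR, MINUS, LPAREN, MINUS, EQ, MINUS]

Answer: 9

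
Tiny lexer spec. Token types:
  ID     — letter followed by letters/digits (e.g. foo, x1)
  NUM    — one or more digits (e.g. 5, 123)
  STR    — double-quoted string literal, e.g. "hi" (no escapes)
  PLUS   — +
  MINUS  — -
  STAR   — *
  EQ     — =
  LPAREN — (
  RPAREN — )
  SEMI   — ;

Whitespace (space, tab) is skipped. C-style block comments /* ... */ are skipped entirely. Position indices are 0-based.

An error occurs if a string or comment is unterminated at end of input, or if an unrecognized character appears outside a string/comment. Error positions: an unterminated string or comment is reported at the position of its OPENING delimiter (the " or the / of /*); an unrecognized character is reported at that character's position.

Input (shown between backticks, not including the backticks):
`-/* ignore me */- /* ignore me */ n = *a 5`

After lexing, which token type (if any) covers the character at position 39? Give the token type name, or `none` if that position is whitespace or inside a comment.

Answer: ID

Derivation:
pos=0: emit MINUS '-'
pos=1: enter COMMENT mode (saw '/*')
exit COMMENT mode (now at pos=16)
pos=16: emit MINUS '-'
pos=18: enter COMMENT mode (saw '/*')
exit COMMENT mode (now at pos=33)
pos=34: emit ID 'n' (now at pos=35)
pos=36: emit EQ '='
pos=38: emit STAR '*'
pos=39: emit ID 'a' (now at pos=40)
pos=41: emit NUM '5' (now at pos=42)
DONE. 7 tokens: [MINUS, MINUS, ID, EQ, STAR, ID, NUM]
Position 39: char is 'a' -> ID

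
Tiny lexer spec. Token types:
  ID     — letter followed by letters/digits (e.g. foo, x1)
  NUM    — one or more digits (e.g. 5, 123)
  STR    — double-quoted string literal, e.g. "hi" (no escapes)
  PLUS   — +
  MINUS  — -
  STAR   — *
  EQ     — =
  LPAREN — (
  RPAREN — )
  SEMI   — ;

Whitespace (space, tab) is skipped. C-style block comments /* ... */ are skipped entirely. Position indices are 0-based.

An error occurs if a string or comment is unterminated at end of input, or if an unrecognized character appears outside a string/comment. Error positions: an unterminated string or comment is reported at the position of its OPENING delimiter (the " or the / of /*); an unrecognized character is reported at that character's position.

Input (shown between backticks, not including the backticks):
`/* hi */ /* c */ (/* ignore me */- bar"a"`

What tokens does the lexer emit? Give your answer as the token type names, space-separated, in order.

pos=0: enter COMMENT mode (saw '/*')
exit COMMENT mode (now at pos=8)
pos=9: enter COMMENT mode (saw '/*')
exit COMMENT mode (now at pos=16)
pos=17: emit LPAREN '('
pos=18: enter COMMENT mode (saw '/*')
exit COMMENT mode (now at pos=33)
pos=33: emit MINUS '-'
pos=35: emit ID 'bar' (now at pos=38)
pos=38: enter STRING mode
pos=38: emit STR "a" (now at pos=41)
DONE. 4 tokens: [LPAREN, MINUS, ID, STR]

Answer: LPAREN MINUS ID STR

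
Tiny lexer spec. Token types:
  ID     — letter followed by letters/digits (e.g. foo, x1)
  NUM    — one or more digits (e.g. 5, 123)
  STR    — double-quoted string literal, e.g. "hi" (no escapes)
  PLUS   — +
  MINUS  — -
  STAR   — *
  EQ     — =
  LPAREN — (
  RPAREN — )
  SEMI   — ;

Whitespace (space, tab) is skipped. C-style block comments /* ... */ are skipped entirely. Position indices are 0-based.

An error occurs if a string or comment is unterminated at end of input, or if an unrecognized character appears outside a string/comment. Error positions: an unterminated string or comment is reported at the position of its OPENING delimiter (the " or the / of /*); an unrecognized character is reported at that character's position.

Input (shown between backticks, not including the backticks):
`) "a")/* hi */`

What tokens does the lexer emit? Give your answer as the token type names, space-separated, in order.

Answer: RPAREN STR RPAREN

Derivation:
pos=0: emit RPAREN ')'
pos=2: enter STRING mode
pos=2: emit STR "a" (now at pos=5)
pos=5: emit RPAREN ')'
pos=6: enter COMMENT mode (saw '/*')
exit COMMENT mode (now at pos=14)
DONE. 3 tokens: [RPAREN, STR, RPAREN]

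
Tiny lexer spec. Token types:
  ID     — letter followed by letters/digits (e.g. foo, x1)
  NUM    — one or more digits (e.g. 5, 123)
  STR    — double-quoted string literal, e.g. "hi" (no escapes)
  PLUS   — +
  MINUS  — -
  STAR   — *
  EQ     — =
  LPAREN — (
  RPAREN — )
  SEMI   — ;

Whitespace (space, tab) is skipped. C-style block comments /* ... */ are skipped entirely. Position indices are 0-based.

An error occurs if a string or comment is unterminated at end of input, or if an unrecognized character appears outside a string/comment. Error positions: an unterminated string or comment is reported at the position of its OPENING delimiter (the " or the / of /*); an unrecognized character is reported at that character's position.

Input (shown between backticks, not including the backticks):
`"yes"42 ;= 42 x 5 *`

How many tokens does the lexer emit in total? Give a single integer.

pos=0: enter STRING mode
pos=0: emit STR "yes" (now at pos=5)
pos=5: emit NUM '42' (now at pos=7)
pos=8: emit SEMI ';'
pos=9: emit EQ '='
pos=11: emit NUM '42' (now at pos=13)
pos=14: emit ID 'x' (now at pos=15)
pos=16: emit NUM '5' (now at pos=17)
pos=18: emit STAR '*'
DONE. 8 tokens: [STR, NUM, SEMI, EQ, NUM, ID, NUM, STAR]

Answer: 8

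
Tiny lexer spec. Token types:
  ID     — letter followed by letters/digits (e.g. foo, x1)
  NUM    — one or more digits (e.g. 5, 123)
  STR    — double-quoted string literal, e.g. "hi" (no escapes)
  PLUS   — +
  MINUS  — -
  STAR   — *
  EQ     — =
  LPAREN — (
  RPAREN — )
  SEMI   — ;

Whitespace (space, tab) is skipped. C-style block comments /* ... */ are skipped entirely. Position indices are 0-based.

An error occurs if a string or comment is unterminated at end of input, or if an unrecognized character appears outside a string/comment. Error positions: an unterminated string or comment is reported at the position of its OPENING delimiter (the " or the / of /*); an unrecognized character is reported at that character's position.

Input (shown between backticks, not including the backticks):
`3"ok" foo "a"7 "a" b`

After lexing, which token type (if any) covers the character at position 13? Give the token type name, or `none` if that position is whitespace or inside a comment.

Answer: NUM

Derivation:
pos=0: emit NUM '3' (now at pos=1)
pos=1: enter STRING mode
pos=1: emit STR "ok" (now at pos=5)
pos=6: emit ID 'foo' (now at pos=9)
pos=10: enter STRING mode
pos=10: emit STR "a" (now at pos=13)
pos=13: emit NUM '7' (now at pos=14)
pos=15: enter STRING mode
pos=15: emit STR "a" (now at pos=18)
pos=19: emit ID 'b' (now at pos=20)
DONE. 7 tokens: [NUM, STR, ID, STR, NUM, STR, ID]
Position 13: char is '7' -> NUM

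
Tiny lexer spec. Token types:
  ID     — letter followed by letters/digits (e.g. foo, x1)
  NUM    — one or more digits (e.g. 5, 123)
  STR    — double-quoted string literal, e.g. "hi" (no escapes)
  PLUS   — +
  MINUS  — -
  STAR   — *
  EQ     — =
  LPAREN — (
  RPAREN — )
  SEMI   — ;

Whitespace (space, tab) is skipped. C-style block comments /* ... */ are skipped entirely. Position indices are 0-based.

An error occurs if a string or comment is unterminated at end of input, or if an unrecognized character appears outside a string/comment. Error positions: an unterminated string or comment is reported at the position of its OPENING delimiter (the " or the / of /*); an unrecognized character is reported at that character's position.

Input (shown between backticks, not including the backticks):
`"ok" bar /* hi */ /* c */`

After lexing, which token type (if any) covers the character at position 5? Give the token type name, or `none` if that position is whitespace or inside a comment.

Answer: ID

Derivation:
pos=0: enter STRING mode
pos=0: emit STR "ok" (now at pos=4)
pos=5: emit ID 'bar' (now at pos=8)
pos=9: enter COMMENT mode (saw '/*')
exit COMMENT mode (now at pos=17)
pos=18: enter COMMENT mode (saw '/*')
exit COMMENT mode (now at pos=25)
DONE. 2 tokens: [STR, ID]
Position 5: char is 'b' -> ID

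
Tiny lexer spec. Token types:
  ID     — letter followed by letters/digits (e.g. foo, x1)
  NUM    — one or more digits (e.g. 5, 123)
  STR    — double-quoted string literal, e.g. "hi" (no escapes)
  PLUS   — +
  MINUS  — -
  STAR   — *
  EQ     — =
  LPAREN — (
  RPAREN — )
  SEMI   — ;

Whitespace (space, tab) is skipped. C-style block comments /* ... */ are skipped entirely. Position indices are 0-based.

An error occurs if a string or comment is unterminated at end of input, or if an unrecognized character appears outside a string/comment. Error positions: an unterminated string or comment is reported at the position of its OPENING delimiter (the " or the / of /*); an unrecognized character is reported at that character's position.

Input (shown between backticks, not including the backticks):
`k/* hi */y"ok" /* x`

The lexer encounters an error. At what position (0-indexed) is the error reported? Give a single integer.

Answer: 15

Derivation:
pos=0: emit ID 'k' (now at pos=1)
pos=1: enter COMMENT mode (saw '/*')
exit COMMENT mode (now at pos=9)
pos=9: emit ID 'y' (now at pos=10)
pos=10: enter STRING mode
pos=10: emit STR "ok" (now at pos=14)
pos=15: enter COMMENT mode (saw '/*')
pos=15: ERROR — unterminated comment (reached EOF)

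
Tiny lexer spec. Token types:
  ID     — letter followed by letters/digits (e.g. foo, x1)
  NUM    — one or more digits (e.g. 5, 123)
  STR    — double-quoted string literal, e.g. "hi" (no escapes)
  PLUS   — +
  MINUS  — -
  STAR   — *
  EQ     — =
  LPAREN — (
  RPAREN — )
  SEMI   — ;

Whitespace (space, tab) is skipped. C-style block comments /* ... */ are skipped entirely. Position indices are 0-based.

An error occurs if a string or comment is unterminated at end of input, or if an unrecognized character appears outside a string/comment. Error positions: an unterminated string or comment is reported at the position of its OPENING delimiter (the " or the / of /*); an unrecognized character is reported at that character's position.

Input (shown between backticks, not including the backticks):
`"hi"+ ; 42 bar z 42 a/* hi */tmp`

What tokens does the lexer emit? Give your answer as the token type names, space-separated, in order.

pos=0: enter STRING mode
pos=0: emit STR "hi" (now at pos=4)
pos=4: emit PLUS '+'
pos=6: emit SEMI ';'
pos=8: emit NUM '42' (now at pos=10)
pos=11: emit ID 'bar' (now at pos=14)
pos=15: emit ID 'z' (now at pos=16)
pos=17: emit NUM '42' (now at pos=19)
pos=20: emit ID 'a' (now at pos=21)
pos=21: enter COMMENT mode (saw '/*')
exit COMMENT mode (now at pos=29)
pos=29: emit ID 'tmp' (now at pos=32)
DONE. 9 tokens: [STR, PLUS, SEMI, NUM, ID, ID, NUM, ID, ID]

Answer: STR PLUS SEMI NUM ID ID NUM ID ID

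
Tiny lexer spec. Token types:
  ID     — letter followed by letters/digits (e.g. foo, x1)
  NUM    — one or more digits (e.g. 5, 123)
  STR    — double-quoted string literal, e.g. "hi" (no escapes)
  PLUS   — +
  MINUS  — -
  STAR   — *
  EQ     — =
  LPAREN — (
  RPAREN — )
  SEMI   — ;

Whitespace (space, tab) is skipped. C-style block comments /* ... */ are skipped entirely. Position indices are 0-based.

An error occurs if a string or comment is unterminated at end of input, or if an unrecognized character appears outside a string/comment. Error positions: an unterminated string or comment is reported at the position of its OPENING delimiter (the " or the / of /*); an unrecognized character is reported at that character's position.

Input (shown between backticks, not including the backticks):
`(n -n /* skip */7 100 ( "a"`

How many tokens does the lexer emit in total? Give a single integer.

Answer: 8

Derivation:
pos=0: emit LPAREN '('
pos=1: emit ID 'n' (now at pos=2)
pos=3: emit MINUS '-'
pos=4: emit ID 'n' (now at pos=5)
pos=6: enter COMMENT mode (saw '/*')
exit COMMENT mode (now at pos=16)
pos=16: emit NUM '7' (now at pos=17)
pos=18: emit NUM '100' (now at pos=21)
pos=22: emit LPAREN '('
pos=24: enter STRING mode
pos=24: emit STR "a" (now at pos=27)
DONE. 8 tokens: [LPAREN, ID, MINUS, ID, NUM, NUM, LPAREN, STR]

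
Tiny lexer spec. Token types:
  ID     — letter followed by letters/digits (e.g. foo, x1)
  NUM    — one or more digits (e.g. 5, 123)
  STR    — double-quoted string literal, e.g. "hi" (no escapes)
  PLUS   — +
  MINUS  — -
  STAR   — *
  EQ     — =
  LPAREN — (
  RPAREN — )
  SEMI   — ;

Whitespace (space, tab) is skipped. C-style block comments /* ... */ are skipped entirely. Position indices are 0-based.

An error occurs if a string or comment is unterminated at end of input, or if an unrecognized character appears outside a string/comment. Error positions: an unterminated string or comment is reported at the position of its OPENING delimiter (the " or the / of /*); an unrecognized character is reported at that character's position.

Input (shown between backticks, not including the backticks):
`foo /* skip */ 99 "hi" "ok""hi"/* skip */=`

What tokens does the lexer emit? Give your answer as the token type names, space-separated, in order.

Answer: ID NUM STR STR STR EQ

Derivation:
pos=0: emit ID 'foo' (now at pos=3)
pos=4: enter COMMENT mode (saw '/*')
exit COMMENT mode (now at pos=14)
pos=15: emit NUM '99' (now at pos=17)
pos=18: enter STRING mode
pos=18: emit STR "hi" (now at pos=22)
pos=23: enter STRING mode
pos=23: emit STR "ok" (now at pos=27)
pos=27: enter STRING mode
pos=27: emit STR "hi" (now at pos=31)
pos=31: enter COMMENT mode (saw '/*')
exit COMMENT mode (now at pos=41)
pos=41: emit EQ '='
DONE. 6 tokens: [ID, NUM, STR, STR, STR, EQ]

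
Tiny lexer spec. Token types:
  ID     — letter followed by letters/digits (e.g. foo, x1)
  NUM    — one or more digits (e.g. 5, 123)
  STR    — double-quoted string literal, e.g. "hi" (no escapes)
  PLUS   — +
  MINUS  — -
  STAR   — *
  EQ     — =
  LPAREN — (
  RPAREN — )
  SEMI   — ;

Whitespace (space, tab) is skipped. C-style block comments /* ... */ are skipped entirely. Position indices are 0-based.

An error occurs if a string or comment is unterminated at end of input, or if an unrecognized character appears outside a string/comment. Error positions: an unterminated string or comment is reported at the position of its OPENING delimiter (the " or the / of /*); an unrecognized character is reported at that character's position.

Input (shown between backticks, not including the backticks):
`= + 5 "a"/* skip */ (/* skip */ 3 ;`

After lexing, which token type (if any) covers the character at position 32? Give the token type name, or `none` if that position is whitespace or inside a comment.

pos=0: emit EQ '='
pos=2: emit PLUS '+'
pos=4: emit NUM '5' (now at pos=5)
pos=6: enter STRING mode
pos=6: emit STR "a" (now at pos=9)
pos=9: enter COMMENT mode (saw '/*')
exit COMMENT mode (now at pos=19)
pos=20: emit LPAREN '('
pos=21: enter COMMENT mode (saw '/*')
exit COMMENT mode (now at pos=31)
pos=32: emit NUM '3' (now at pos=33)
pos=34: emit SEMI ';'
DONE. 7 tokens: [EQ, PLUS, NUM, STR, LPAREN, NUM, SEMI]
Position 32: char is '3' -> NUM

Answer: NUM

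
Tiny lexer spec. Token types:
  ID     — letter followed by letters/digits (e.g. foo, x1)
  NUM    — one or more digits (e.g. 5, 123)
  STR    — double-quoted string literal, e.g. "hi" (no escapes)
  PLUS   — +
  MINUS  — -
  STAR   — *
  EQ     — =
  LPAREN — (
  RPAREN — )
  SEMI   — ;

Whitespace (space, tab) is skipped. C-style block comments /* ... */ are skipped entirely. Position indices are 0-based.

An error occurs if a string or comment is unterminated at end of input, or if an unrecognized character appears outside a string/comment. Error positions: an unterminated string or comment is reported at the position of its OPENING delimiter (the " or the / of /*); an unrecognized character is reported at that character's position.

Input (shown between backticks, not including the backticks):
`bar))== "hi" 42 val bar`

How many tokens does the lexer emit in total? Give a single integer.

Answer: 9

Derivation:
pos=0: emit ID 'bar' (now at pos=3)
pos=3: emit RPAREN ')'
pos=4: emit RPAREN ')'
pos=5: emit EQ '='
pos=6: emit EQ '='
pos=8: enter STRING mode
pos=8: emit STR "hi" (now at pos=12)
pos=13: emit NUM '42' (now at pos=15)
pos=16: emit ID 'val' (now at pos=19)
pos=20: emit ID 'bar' (now at pos=23)
DONE. 9 tokens: [ID, RPAREN, RPAREN, EQ, EQ, STR, NUM, ID, ID]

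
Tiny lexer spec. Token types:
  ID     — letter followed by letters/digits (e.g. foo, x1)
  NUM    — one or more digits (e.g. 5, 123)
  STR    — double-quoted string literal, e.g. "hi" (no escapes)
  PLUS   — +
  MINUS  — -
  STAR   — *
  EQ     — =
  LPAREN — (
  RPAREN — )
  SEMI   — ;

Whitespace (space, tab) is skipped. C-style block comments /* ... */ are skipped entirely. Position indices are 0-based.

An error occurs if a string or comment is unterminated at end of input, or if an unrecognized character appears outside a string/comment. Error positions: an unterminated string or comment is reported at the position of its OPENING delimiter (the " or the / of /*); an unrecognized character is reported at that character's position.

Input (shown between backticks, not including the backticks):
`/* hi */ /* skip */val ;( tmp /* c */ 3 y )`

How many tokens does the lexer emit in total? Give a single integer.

Answer: 7

Derivation:
pos=0: enter COMMENT mode (saw '/*')
exit COMMENT mode (now at pos=8)
pos=9: enter COMMENT mode (saw '/*')
exit COMMENT mode (now at pos=19)
pos=19: emit ID 'val' (now at pos=22)
pos=23: emit SEMI ';'
pos=24: emit LPAREN '('
pos=26: emit ID 'tmp' (now at pos=29)
pos=30: enter COMMENT mode (saw '/*')
exit COMMENT mode (now at pos=37)
pos=38: emit NUM '3' (now at pos=39)
pos=40: emit ID 'y' (now at pos=41)
pos=42: emit RPAREN ')'
DONE. 7 tokens: [ID, SEMI, LPAREN, ID, NUM, ID, RPAREN]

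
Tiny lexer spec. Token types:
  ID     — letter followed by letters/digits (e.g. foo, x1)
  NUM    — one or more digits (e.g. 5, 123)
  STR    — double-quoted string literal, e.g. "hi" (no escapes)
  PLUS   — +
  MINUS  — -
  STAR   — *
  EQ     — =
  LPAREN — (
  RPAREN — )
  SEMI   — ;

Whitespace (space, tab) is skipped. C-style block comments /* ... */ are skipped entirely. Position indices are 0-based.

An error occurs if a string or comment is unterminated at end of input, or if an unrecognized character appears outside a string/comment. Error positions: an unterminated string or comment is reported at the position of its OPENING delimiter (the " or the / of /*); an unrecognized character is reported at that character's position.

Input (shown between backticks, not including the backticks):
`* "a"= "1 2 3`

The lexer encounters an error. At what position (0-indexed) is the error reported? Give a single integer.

Answer: 7

Derivation:
pos=0: emit STAR '*'
pos=2: enter STRING mode
pos=2: emit STR "a" (now at pos=5)
pos=5: emit EQ '='
pos=7: enter STRING mode
pos=7: ERROR — unterminated string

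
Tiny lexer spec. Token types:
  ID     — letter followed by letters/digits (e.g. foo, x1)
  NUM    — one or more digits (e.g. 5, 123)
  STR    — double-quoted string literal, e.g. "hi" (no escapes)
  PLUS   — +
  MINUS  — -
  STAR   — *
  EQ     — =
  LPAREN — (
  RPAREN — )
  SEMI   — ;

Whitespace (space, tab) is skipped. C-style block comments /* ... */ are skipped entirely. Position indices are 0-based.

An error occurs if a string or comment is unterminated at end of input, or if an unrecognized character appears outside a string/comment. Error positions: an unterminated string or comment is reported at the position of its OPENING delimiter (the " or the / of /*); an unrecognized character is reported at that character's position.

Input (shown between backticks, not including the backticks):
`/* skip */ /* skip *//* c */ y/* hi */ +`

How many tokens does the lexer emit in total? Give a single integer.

pos=0: enter COMMENT mode (saw '/*')
exit COMMENT mode (now at pos=10)
pos=11: enter COMMENT mode (saw '/*')
exit COMMENT mode (now at pos=21)
pos=21: enter COMMENT mode (saw '/*')
exit COMMENT mode (now at pos=28)
pos=29: emit ID 'y' (now at pos=30)
pos=30: enter COMMENT mode (saw '/*')
exit COMMENT mode (now at pos=38)
pos=39: emit PLUS '+'
DONE. 2 tokens: [ID, PLUS]

Answer: 2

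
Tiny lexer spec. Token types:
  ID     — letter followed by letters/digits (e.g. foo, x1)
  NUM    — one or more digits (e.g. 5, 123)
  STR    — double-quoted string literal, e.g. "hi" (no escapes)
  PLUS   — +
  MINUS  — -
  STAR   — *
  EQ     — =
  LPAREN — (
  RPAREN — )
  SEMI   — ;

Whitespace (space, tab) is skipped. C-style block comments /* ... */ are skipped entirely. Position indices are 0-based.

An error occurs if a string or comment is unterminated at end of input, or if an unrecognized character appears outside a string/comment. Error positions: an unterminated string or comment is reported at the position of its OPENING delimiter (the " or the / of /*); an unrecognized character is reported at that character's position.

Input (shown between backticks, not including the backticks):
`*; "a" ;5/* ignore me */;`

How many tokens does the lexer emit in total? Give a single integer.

Answer: 6

Derivation:
pos=0: emit STAR '*'
pos=1: emit SEMI ';'
pos=3: enter STRING mode
pos=3: emit STR "a" (now at pos=6)
pos=7: emit SEMI ';'
pos=8: emit NUM '5' (now at pos=9)
pos=9: enter COMMENT mode (saw '/*')
exit COMMENT mode (now at pos=24)
pos=24: emit SEMI ';'
DONE. 6 tokens: [STAR, SEMI, STR, SEMI, NUM, SEMI]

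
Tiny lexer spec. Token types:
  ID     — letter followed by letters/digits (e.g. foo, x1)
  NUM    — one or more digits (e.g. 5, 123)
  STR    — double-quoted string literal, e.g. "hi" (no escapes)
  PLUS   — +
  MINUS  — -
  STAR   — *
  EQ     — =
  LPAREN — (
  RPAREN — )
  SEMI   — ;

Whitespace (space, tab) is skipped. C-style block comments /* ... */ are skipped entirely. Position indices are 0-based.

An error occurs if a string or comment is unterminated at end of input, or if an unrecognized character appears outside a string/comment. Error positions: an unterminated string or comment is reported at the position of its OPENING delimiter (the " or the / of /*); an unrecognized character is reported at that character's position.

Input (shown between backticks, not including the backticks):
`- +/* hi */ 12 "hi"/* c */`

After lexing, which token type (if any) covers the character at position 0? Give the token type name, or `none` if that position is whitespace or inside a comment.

Answer: MINUS

Derivation:
pos=0: emit MINUS '-'
pos=2: emit PLUS '+'
pos=3: enter COMMENT mode (saw '/*')
exit COMMENT mode (now at pos=11)
pos=12: emit NUM '12' (now at pos=14)
pos=15: enter STRING mode
pos=15: emit STR "hi" (now at pos=19)
pos=19: enter COMMENT mode (saw '/*')
exit COMMENT mode (now at pos=26)
DONE. 4 tokens: [MINUS, PLUS, NUM, STR]
Position 0: char is '-' -> MINUS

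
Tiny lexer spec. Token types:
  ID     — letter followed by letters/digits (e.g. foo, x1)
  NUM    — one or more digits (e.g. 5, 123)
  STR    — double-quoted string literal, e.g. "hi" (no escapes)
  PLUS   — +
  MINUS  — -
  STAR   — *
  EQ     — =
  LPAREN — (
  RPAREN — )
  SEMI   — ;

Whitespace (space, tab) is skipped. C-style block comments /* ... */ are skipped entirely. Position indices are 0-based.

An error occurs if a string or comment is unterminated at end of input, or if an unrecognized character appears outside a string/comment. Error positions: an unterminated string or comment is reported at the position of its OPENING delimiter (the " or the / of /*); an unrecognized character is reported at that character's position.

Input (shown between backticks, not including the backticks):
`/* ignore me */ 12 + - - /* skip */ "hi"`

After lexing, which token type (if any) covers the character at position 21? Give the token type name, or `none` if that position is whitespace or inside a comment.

Answer: MINUS

Derivation:
pos=0: enter COMMENT mode (saw '/*')
exit COMMENT mode (now at pos=15)
pos=16: emit NUM '12' (now at pos=18)
pos=19: emit PLUS '+'
pos=21: emit MINUS '-'
pos=23: emit MINUS '-'
pos=25: enter COMMENT mode (saw '/*')
exit COMMENT mode (now at pos=35)
pos=36: enter STRING mode
pos=36: emit STR "hi" (now at pos=40)
DONE. 5 tokens: [NUM, PLUS, MINUS, MINUS, STR]
Position 21: char is '-' -> MINUS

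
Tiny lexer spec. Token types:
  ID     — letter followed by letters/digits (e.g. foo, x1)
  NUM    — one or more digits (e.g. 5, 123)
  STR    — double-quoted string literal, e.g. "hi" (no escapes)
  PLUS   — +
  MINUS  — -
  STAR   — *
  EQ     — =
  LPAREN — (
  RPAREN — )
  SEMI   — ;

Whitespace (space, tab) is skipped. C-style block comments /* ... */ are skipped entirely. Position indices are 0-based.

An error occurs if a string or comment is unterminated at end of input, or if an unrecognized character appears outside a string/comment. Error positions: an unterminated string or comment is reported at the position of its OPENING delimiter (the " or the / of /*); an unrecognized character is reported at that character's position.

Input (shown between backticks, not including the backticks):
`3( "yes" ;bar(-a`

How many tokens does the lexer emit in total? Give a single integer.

pos=0: emit NUM '3' (now at pos=1)
pos=1: emit LPAREN '('
pos=3: enter STRING mode
pos=3: emit STR "yes" (now at pos=8)
pos=9: emit SEMI ';'
pos=10: emit ID 'bar' (now at pos=13)
pos=13: emit LPAREN '('
pos=14: emit MINUS '-'
pos=15: emit ID 'a' (now at pos=16)
DONE. 8 tokens: [NUM, LPAREN, STR, SEMI, ID, LPAREN, MINUS, ID]

Answer: 8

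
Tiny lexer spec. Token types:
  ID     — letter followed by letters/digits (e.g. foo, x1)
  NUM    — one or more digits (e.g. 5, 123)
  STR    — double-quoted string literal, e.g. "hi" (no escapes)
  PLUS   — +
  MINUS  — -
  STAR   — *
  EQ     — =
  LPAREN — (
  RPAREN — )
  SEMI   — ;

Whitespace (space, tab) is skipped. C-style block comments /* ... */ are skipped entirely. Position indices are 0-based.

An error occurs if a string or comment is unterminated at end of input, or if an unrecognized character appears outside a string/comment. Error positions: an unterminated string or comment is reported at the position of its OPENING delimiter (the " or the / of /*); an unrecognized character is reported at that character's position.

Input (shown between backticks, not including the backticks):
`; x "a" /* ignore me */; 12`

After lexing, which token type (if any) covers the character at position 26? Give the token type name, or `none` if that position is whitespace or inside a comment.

pos=0: emit SEMI ';'
pos=2: emit ID 'x' (now at pos=3)
pos=4: enter STRING mode
pos=4: emit STR "a" (now at pos=7)
pos=8: enter COMMENT mode (saw '/*')
exit COMMENT mode (now at pos=23)
pos=23: emit SEMI ';'
pos=25: emit NUM '12' (now at pos=27)
DONE. 5 tokens: [SEMI, ID, STR, SEMI, NUM]
Position 26: char is '2' -> NUM

Answer: NUM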